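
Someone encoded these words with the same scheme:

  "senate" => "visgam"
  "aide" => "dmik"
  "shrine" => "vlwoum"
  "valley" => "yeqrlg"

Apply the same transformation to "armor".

dvruy

In senate: s→v is +3, e→i is +4, n→s is +5, a→g is +6 — the shift increases by 1 each position. The shift increases by 1 at each position, starting from +3: 3, 4, 5, ….
Applying it to armor: a+3=d, r+4=v, m+5=r, o+6=u, r+7=y.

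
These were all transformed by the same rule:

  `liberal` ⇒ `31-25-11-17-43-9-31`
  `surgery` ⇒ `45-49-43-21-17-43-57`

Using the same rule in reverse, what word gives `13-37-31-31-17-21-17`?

l(#12)→31 and i(#9)→25: differences scale by 2, so n = 2·pos + 7. The formula is n = 2×(alphabet index, a=1) + 7.
Decoding 13-37-31-31-17-21-17: 13→(13−7)÷2=3=c, 37→(37−7)÷2=15=o, 31→(31−7)÷2=12=l, 31→(31−7)÷2=12=l, 17→(17−7)÷2=5=e, 21→(21−7)÷2=7=g, 17→(17−7)÷2=5=e.

college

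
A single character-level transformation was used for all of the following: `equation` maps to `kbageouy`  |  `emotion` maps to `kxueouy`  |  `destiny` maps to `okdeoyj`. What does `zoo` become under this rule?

kuu

Vowels shift forward by 6 and consonants shift forward by 11.
Applying it to zoo: z(cons)+11=k, o(vowel)+6=u, o(vowel)+6=u.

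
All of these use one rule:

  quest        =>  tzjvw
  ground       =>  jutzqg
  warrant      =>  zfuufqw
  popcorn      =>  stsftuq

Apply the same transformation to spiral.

The shift depends on letter class: consonant q→t is +3, but vowel u→z is +5. Vowels shift forward by 5 and consonants shift forward by 3.
On spiral: s(cons)+3=v, p(cons)+3=s, i(vowel)+5=n, r(cons)+3=u, a(vowel)+5=f, l(cons)+3=o.

vsnufo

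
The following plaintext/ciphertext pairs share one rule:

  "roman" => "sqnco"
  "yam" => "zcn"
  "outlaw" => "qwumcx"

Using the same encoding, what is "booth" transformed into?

cqqui

The shift depends on letter class: consonant r→s is +1, but vowel o→q is +2. Two shifts are in play — +2 for a/e/i/o/u, +1 for every other letter.
Applying it to booth: b(cons)+1=c, o(vowel)+2=q, o(vowel)+2=q, t(cons)+1=u, h(cons)+1=i.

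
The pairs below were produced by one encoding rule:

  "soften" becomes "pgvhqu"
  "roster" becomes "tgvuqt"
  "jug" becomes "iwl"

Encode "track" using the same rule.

mectv

The output letters match the input read backwards, each shifted +2: soften reversed is netfos. Read the word backwards and shift each letter +2.
For track: reverse → kcart; then shift: k+2=m, c+2=e, a+2=c, r+2=t, t+2=v.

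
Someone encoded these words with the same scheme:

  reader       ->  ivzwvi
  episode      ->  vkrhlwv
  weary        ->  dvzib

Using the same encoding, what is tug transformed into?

gft

Each pair mirrors across the alphabet (r↔i, e↔v, a↔z): positions sum to 25. Each letter is replaced by its mirror in the alphabet: a↔z, b↔y, c↔x, and so on (the Atbash cipher).
Applying it to tug: t↔g, u↔f, g↔t.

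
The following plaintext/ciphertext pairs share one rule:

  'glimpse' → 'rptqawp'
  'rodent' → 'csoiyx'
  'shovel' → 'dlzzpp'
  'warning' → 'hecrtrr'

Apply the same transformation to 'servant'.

Shifts by position in glimpse: pos 0: g→r (+11), pos 1: l→p (+4), pos 2: i→t (+11), pos 3: m→q (+4) — repeating every 2. It's a Vigenère-style cipher with numeric key [11,4]: position i shifts by key[i mod 2].
Applying it to servant: s+11=d, e+4=i, r+11=c, v+4=z, a+11=l, n+4=r, t+11=e.

diczlre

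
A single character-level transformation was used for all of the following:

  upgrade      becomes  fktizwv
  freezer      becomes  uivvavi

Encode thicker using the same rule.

gsrxpvi

Each pair mirrors across the alphabet (u↔f, p↔k, g↔t): positions sum to 25. Letters are reflected about the middle of the alphabet (position → 25−position): Atbash.
For thicker: t↔g, h↔s, i↔r, c↔x, k↔p, e↔v, r↔i.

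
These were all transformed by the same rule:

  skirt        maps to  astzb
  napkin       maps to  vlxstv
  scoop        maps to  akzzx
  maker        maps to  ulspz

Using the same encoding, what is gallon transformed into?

The rule splits by letter class: vowels +11, consonants +8.
Applying it to gallon: g(cons)+8=o, a(vowel)+11=l, l(cons)+8=t, l(cons)+8=t, o(vowel)+11=z, n(cons)+8=v.

olttzv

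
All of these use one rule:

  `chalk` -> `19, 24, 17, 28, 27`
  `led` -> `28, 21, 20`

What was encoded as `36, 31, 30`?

Letters become their 1-based position plus 16 (so a→17, b→18, …).
Undoing it on 36, 31, 30: 36→(36−16)÷1=20=t, 31→(31−16)÷1=15=o, 30→(30−16)÷1=14=n.

ton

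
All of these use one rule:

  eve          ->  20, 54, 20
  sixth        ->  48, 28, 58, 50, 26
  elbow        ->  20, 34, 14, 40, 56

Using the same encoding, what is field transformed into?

Each letter becomes 2×(its alphabet position, a=1..z=26) + 10.
Applying it to field: f=6→22, i=9→28, e=5→20, l=12→34, d=4→18.

22, 28, 20, 34, 18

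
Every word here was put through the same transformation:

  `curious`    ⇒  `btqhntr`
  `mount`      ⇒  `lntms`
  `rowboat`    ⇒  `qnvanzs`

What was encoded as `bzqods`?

carpet

Each letter is shifted forward by 25 in the alphabet (a Caesar shift of +25).
Reversing it on bzqods: b−25=c, z−25=a, q−25=r, o−25=p, d−25=e, s−25=t.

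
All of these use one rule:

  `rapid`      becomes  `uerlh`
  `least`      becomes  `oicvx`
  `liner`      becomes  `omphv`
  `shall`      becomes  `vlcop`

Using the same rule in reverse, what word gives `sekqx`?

Shifts by position in rapid: pos 0: r→u (+3), pos 1: a→e (+4), pos 2: p→r (+2), pos 3: i→l (+3), pos 4: d→h (+4) — repeating every 3. A repeating key of period 3 is used — shifts +3, +4, +2 over and over.
Undoing it on sekqx: s−3=p, e−4=a, k−2=i, q−3=n, x−4=t.

paint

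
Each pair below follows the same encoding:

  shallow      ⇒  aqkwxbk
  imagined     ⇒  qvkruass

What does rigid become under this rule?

zrqtp

In shallow: s→a is +8, h→q is +9, a→k is +10, l→w is +11 — the shift increases by 1 each position. Each letter shifts forward by (position + 8), i.e. 8, 9, 10, … — the shift grows by one for each successive letter.
On rigid: r+8=z, i+9=r, g+10=q, i+11=t, d+12=p.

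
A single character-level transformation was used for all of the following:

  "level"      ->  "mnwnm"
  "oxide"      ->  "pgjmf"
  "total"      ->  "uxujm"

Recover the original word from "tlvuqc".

sculpt

The shifts repeat in a cycle of length 2: positions 0,1,… shift by +1, +9, then the pattern repeats.
Undoing it on tlvuqc: t−1=s, l−9=c, v−1=u, u−9=l, q−1=p, c−9=t.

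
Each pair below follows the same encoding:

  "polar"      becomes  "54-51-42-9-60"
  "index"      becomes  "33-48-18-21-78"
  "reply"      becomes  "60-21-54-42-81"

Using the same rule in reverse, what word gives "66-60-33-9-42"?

trial

p(#16)→54 and o(#15)→51: differences scale by 3, so n = 3·pos + 6. Each letter becomes 3×(its alphabet position, a=1..z=26) + 6.
Undoing it on 66-60-33-9-42: 66→(66−6)÷3=20=t, 60→(60−6)÷3=18=r, 33→(33−6)÷3=9=i, 9→(9−6)÷3=1=a, 42→(42−6)÷3=12=l.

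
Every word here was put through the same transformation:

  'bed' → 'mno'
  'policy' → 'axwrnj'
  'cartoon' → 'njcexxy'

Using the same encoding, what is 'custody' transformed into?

nddexoj

The shift depends on letter class: consonant b→m is +11, but vowel e→n is +9. The rule splits by letter class: vowels +9, consonants +11.
For custody: c(cons)+11=n, u(vowel)+9=d, s(cons)+11=d, t(cons)+11=e, o(vowel)+9=x, d(cons)+11=o, y(cons)+11=j.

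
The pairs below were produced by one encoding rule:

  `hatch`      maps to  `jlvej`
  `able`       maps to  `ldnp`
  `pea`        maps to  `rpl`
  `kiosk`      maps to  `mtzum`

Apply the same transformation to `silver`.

utnxpt

The shift depends on letter class: consonant h→j is +2, but vowel a→l is +11. Vowels shift forward by 11 and consonants shift forward by 2.
Applying it to silver: s(cons)+2=u, i(vowel)+11=t, l(cons)+2=n, v(cons)+2=x, e(vowel)+11=p, r(cons)+2=t.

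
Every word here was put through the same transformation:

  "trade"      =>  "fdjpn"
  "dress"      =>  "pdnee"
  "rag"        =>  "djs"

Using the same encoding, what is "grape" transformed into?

Two shifts are in play — +9 for a/e/i/o/u, +12 for every other letter.
For grape: g(cons)+12=s, r(cons)+12=d, a(vowel)+9=j, p(cons)+12=b, e(vowel)+9=n.

sdjbn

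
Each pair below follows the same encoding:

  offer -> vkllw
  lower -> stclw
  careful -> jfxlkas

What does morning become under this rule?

Shifts by position in offer: pos 0: o→v (+7), pos 1: f→k (+5), pos 2: f→l (+6), pos 3: e→l (+7), pos 4: r→w (+5) — repeating every 3. The shifts repeat in a cycle of length 3: positions 0,1,… shift by +7, +5, +6, then the pattern repeats.
On morning: m+7=t, o+5=t, r+6=x, n+7=u, i+5=n, n+6=t, g+7=n.

ttxuntn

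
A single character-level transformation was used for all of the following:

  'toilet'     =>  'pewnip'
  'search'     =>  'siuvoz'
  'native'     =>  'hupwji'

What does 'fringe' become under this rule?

fvwhci

Treating letters as 0–25, the rule is x ↦ 23x + 20 (mod 26).
For fringe: f(5)→23·5+20≡5=f; r(17)→23·17+20≡21=v; i(8)→23·8+20≡22=w; n(13)→23·13+20≡7=h; g(6)→23·6+20≡2=c; e(4)→23·4+20≡8=i (all mod 26).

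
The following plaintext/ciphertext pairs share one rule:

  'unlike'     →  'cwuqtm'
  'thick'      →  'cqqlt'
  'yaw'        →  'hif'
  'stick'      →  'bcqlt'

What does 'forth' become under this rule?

owacq

The shift depends on letter class: consonant n→w is +9, but vowel u→c is +8. Vowels shift forward by 8 and consonants shift forward by 9.
Applying it to forth: f(cons)+9=o, o(vowel)+8=w, r(cons)+9=a, t(cons)+9=c, h(cons)+9=q.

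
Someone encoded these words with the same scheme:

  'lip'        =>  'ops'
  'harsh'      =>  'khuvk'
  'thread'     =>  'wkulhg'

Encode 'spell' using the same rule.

vsloo

The shift depends on letter class: consonant l→o is +3, but vowel i→p is +7. The rule splits by letter class: vowels +7, consonants +3.
For spell: s(cons)+3=v, p(cons)+3=s, e(vowel)+7=l, l(cons)+3=o, l(cons)+3=o.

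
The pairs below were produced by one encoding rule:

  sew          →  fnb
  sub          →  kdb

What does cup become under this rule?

ydl

The output letters match the input read backwards, each shifted +9: sew reversed is wes. The word is reversed, then every letter is shifted forward by 9.
For cup: reverse → puc; then shift: p+9=y, u+9=d, c+9=l.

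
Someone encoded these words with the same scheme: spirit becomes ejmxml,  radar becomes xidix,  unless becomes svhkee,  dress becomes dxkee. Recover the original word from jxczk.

s(18)→e(4) and p(15)→j(9) fit y≡7x+8 (mod 26); the inverse of 7 mod 26 is 15. This is an affine cipher: with a=0,…,z=25, each position x becomes (7x+8) mod 26.
Reversing it on jxczk: j(9)→15·(9−8)≡15=p; x(23)→15·(23−8)≡17=r; c(2)→15·(2−8)≡14=o; z(25)→15·(25−8)≡21=v; k(10)→15·(10−8)≡4=e (all mod 26).

prove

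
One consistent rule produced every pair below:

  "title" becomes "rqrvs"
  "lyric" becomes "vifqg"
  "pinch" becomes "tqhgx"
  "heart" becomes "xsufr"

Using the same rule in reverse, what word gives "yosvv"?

smell

This is an affine cipher: with a=0,…,z=25, each position x becomes (19x+20) mod 26.
Decoding yosvv: y(24)→11·(24−20)≡18=s; o(14)→11·(14−20)≡12=m; s(18)→11·(18−20)≡4=e; v(21)→11·(21−20)≡11=l; v(21)→11·(21−20)≡11=l (all mod 26).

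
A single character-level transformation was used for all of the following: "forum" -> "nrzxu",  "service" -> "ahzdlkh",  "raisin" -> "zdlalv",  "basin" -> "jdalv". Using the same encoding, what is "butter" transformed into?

jxbbhz

Two shifts are in play — +3 for a/e/i/o/u, +8 for every other letter.
On butter: b(cons)+8=j, u(vowel)+3=x, t(cons)+8=b, t(cons)+8=b, e(vowel)+3=h, r(cons)+8=z.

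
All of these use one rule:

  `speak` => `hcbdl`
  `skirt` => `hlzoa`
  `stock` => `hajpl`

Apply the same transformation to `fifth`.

uzuag

This is an affine cipher: with a=0,…,z=25, each position x becomes (19x+3) mod 26.
On fifth: f(5)→19·5+3≡20=u; i(8)→19·8+3≡25=z; f(5)→19·5+3≡20=u; t(19)→19·19+3≡0=a; h(7)→19·7+3≡6=g (all mod 26).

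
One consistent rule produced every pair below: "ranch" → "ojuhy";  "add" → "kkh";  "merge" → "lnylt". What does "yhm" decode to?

far

The output letters match the input read backwards, each shifted +7: ranch reversed is hcnar. The word is reversed, then every letter is shifted forward by 7.
Reversing it on yhm: shift back: y−7=r, h−7=a, m−7=f → raf; then reverse → far.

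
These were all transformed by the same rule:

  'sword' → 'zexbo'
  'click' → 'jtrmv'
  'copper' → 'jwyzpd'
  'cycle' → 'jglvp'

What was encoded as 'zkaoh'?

screw

Each letter shifts forward by (position + 7), i.e. 7, 8, 9, … — the shift grows by one for each successive letter.
Undoing it on zkaoh: z−7=s, k−8=c, a−9=r, o−10=e, h−11=w.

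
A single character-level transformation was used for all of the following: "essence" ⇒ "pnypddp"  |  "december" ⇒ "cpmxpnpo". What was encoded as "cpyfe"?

The output letters match the input read backwards, each shifted +11: essence reversed is ecnesse. The word is reversed, then every letter is shifted forward by 11.
Reversing it on cpyfe: shift back: c−11=r, p−11=e, y−11=n, f−11=u, e−11=t → renut; then reverse → tuner.

tuner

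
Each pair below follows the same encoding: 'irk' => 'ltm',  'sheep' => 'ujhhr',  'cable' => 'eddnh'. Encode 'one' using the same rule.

rph

The shift depends on letter class: consonant r→t is +2, but vowel i→l is +3. Two shifts are in play — +3 for a/e/i/o/u, +2 for every other letter.
On one: o(vowel)+3=r, n(cons)+2=p, e(vowel)+3=h.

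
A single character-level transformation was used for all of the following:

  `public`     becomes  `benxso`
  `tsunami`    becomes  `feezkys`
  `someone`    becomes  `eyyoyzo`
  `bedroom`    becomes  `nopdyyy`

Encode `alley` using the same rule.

The shift depends on letter class: consonant p→b is +12, but vowel u→e is +10. The rule splits by letter class: vowels +10, consonants +12.
Applying it to alley: a(vowel)+10=k, l(cons)+12=x, l(cons)+12=x, e(vowel)+10=o, y(cons)+12=k.

kxxok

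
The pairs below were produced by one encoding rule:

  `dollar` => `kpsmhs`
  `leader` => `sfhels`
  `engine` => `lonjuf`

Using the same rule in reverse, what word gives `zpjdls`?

It's a Vigenère-style cipher with numeric key [7,1]: position i shifts by key[i mod 2].
Undoing it on zpjdls: z−7=s, p−1=o, j−7=c, d−1=c, l−7=e, s−1=r.

soccer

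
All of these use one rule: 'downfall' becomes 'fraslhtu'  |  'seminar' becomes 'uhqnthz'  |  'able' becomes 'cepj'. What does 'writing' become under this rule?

yumyouo

In downfall: d→f is +2, o→r is +3, w→a is +4, n→s is +5 — the shift increases by 1 each position. Each letter shifts forward by (position + 2), i.e. 2, 3, 4, … — the shift grows by one for each successive letter.
On writing: w+2=y, r+3=u, i+4=m, t+5=y, i+6=o, n+7=u, g+8=o.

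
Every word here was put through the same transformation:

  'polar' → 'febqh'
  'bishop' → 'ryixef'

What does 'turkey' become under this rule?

jkhauo

Compare letters: p→f is +16, o→e is +16, l→b is +16 — a constant shift. Every letter moves 16 places later in the alphabet, wrapping around z→a.
For turkey: t+16=j, u+16=k, r+16=h, k+16=a, e+16=u, y+16=o.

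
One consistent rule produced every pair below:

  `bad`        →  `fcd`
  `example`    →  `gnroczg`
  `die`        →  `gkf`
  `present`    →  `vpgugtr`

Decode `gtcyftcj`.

hardware

The output letters match the input read backwards, each shifted +2: bad reversed is dab. The word is reversed, then every letter is shifted forward by 2.
Reversing it on gtcyftcj: shift back: g−2=e, t−2=r, c−2=a, y−2=w, f−2=d, t−2=r, c−2=a, j−2=h → erawdrah; then reverse → hardware.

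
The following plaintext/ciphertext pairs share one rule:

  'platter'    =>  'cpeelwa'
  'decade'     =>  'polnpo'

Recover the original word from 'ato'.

dip

The output letters match the input read backwards, each shifted +11: platter reversed is rettalp. Read the word backwards and shift each letter +11.
Reversing it on ato: shift back: a−11=p, t−11=i, o−11=d → pid; then reverse → dip.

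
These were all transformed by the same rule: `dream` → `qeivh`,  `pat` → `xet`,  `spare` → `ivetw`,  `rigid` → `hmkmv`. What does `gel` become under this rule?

pik

The output letters match the input read backwards, each shifted +4: dream reversed is maerd. Two steps: reverse the string, then apply a Caesar shift of +4.
On gel: reverse → leg; then shift: l+4=p, e+4=i, g+4=k.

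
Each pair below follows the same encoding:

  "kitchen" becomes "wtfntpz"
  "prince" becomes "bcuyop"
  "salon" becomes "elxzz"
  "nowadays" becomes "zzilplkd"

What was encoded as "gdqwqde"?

useless

Shifts by position in kitchen: pos 0: k→w (+12), pos 1: i→t (+11), pos 2: t→f (+12), pos 3: c→n (+11) — repeating every 2. The shifts repeat in a cycle of length 2: positions 0,1,… shift by +12, +11, then the pattern repeats.
Reversing it on gdqwqde: g−12=u, d−11=s, q−12=e, w−11=l, q−12=e, d−11=s, e−12=s.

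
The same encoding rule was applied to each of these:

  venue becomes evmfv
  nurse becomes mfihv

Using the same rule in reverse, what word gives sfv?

This is the alphabet-reversal cipher (Atbash): a becomes z, b becomes y, etc.
Undoing it on sfv: s↔h, f↔u, v↔e.

hue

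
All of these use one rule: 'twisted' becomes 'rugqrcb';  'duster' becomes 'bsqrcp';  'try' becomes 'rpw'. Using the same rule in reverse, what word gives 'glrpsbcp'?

Compare letters: t→r is +24, w→u is +24, i→g is +24 — a constant shift. It's a constant shift of +24 (ROT24).
Reversing it on glrpsbcp: g−24=i, l−24=n, r−24=t, p−24=r, s−24=u, b−24=d, c−24=e, p−24=r.

intruder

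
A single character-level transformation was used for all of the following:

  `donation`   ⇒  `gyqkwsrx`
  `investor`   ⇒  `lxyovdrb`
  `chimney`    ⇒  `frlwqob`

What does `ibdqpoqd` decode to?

The shifts repeat in a cycle of length 2: positions 0,1,… shift by +3, +10, then the pattern repeats.
Decoding ibdqpoqd: i−3=f, b−10=r, d−3=a, q−10=g, p−3=m, o−10=e, q−3=n, d−10=t.

fragment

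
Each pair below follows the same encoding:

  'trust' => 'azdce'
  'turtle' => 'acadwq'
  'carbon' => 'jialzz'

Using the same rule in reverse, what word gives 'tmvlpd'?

In trust: t→a is +7, r→z is +8, u→d is +9, s→c is +10 — the shift increases by 1 each position. Each letter shifts forward by (position + 7), i.e. 7, 8, 9, … — the shift grows by one for each successive letter.
Undoing it on tmvlpd: t−7=m, m−8=e, v−9=m, l−10=b, p−11=e, d−12=r.

member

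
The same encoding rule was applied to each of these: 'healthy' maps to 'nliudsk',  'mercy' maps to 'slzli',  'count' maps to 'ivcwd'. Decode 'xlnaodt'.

refresh

Each letter shifts forward by (position + 6), i.e. 6, 7, 8, … — the shift grows by one for each successive letter.
Reversing it on xlnaodt: x−6=r, l−7=e, n−8=f, a−9=r, o−10=e, d−11=s, t−12=h.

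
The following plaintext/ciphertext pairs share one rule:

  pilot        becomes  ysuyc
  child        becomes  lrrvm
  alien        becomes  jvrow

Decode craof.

threw

Shifts by position in pilot: pos 0: p→y (+9), pos 1: i→s (+10), pos 2: l→u (+9), pos 3: o→y (+10) — repeating every 2. A repeating key of period 2 is used — shifts +9, +10 over and over.
Decoding craof: c−9=t, r−10=h, a−9=r, o−10=e, f−9=w.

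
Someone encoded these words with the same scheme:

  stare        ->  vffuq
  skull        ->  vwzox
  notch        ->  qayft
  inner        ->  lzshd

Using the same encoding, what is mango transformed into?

pmsja

Shifts by position in stare: pos 0: s→v (+3), pos 1: t→f (+12), pos 2: a→f (+5), pos 3: r→u (+3), pos 4: e→q (+12) — repeating every 3. It's a Vigenère-style cipher with numeric key [3,12,5]: position i shifts by key[i mod 3].
Applying it to mango: m+3=p, a+12=m, n+5=s, g+3=j, o+12=a.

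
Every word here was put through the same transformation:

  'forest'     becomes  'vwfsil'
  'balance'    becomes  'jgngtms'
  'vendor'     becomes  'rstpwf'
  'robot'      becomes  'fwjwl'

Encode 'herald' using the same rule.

f(5)→v(21) and o(14)→w(22) fit y≡3x+6 (mod 26); the inverse of 3 mod 26 is 9. Each letter's alphabet position (a=0..z=25) is mapped through 3·x+6 mod 26 — an affine cipher.
Applying it to herald: h(7)→3·7+6≡1=b; e(4)→3·4+6≡18=s; r(17)→3·17+6≡5=f; a(0)→3·0+6≡6=g; l(11)→3·11+6≡13=n; d(3)→3·3+6≡15=p (all mod 26).

bsfgnp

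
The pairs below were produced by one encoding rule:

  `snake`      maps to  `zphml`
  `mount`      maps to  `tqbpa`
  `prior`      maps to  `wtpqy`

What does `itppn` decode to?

Shifts by position in snake: pos 0: s→z (+7), pos 1: n→p (+2), pos 2: a→h (+7), pos 3: k→m (+2) — repeating every 2. The shifts repeat in a cycle of length 2: positions 0,1,… shift by +7, +2, then the pattern repeats.
Reversing it on itppn: i−7=b, t−2=r, p−7=i, p−2=n, n−7=g.

bring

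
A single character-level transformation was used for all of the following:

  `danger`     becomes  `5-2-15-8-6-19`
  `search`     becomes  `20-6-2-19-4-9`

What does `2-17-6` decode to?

d is letter #4 and maps to 5: an offset of 1. The number is (letter's place in the alphabet, a=1) + 1.
Reversing it on 2-17-6: 2→(2−1)÷1=1=a, 17→(17−1)÷1=16=p, 6→(6−1)÷1=5=e.

ape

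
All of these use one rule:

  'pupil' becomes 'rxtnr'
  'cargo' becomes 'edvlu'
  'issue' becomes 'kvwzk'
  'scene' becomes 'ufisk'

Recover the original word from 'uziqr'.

swell

In pupil: p→r is +2, u→x is +3, p→t is +4, i→n is +5 — the shift increases by 1 each position. Each letter shifts forward by (position + 2), i.e. 2, 3, 4, … — the shift grows by one for each successive letter.
Undoing it on uziqr: u−2=s, z−3=w, i−4=e, q−5=l, r−6=l.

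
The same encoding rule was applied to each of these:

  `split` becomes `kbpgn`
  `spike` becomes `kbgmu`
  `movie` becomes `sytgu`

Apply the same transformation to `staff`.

knixx

s(18)→k(10) and p(15)→b(1) fit y≡3x+8 (mod 26); the inverse of 3 mod 26 is 9. Treating letters as 0–25, the rule is x ↦ 3x + 8 (mod 26).
On staff: s(18)→3·18+8≡10=k; t(19)→3·19+8≡13=n; a(0)→3·0+8≡8=i; f(5)→3·5+8≡23=x; f(5)→3·5+8≡23=x (all mod 26).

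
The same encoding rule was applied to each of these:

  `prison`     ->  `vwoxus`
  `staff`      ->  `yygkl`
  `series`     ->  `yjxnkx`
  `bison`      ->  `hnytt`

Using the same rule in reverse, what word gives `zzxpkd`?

turkey

Shifts by position in prison: pos 0: p→v (+6), pos 1: r→w (+5), pos 2: i→o (+6), pos 3: s→x (+5) — repeating every 2. A repeating key of period 2 is used — shifts +6, +5 over and over.
Reversing it on zzxpkd: z−6=t, z−5=u, x−6=r, p−5=k, k−6=e, d−5=y.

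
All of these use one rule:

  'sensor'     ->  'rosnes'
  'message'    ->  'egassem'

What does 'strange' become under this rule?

egnarts

The output letters match the input read backwards: sensor reversed is rosnes. The word is simply reversed.
For strange: reverse → egnarts.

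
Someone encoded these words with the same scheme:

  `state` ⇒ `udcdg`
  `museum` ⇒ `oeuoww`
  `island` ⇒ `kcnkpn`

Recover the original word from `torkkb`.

repair

It's a Vigenère-style cipher with numeric key [2,10]: position i shifts by key[i mod 2].
Undoing it on torkkb: t−2=r, o−10=e, r−2=p, k−10=a, k−2=i, b−10=r.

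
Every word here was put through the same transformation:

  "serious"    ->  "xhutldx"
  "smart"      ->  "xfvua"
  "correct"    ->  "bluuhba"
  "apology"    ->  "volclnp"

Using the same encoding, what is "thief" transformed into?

aqthk

Each letter's alphabet position (a=0..z=25) is mapped through 3·x+21 mod 26 — an affine cipher.
Applying it to thief: t(19)→3·19+21≡0=a; h(7)→3·7+21≡16=q; i(8)→3·8+21≡19=t; e(4)→3·4+21≡7=h; f(5)→3·5+21≡10=k (all mod 26).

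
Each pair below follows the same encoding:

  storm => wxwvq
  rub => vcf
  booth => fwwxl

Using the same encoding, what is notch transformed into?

The shift depends on letter class: consonant s→w is +4, but vowel o→w is +8. Two shifts are in play — +8 for a/e/i/o/u, +4 for every other letter.
Applying it to notch: n(cons)+4=r, o(vowel)+8=w, t(cons)+4=x, c(cons)+4=g, h(cons)+4=l.

rwxgl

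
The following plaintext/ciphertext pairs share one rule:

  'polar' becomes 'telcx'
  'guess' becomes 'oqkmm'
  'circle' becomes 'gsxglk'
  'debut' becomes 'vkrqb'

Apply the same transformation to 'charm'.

This is an affine cipher: with a=0,…,z=25, each position x becomes (15x+2) mod 26.
On charm: c(2)→15·2+2≡6=g; h(7)→15·7+2≡3=d; a(0)→15·0+2≡2=c; r(17)→15·17+2≡23=x; m(12)→15·12+2≡0=a (all mod 26).

gdcxa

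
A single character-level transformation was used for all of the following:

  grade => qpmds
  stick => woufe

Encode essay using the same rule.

The output letters match the input read backwards, each shifted +12: grade reversed is edarg. Two steps: reverse the string, then apply a Caesar shift of +12.
On essay: reverse → yasse; then shift: y+12=k, a+12=m, s+12=e, s+12=e, e+12=q.

kmeeq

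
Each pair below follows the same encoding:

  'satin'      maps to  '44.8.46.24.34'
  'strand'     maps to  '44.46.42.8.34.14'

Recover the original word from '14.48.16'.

due

s(#19)→44 and a(#1)→8: differences scale by 2, so n = 2·pos + 6. With a=1..z=26, the number is 2·pos + 6.
Undoing it on 14.48.16: 14→(14−6)÷2=4=d, 48→(48−6)÷2=21=u, 16→(16−6)÷2=5=e.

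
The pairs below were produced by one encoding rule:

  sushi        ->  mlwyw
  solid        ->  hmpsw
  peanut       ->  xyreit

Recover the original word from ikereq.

The output letters match the input read backwards, each shifted +4: sushi reversed is ihsus. Two steps: reverse the string, then apply a Caesar shift of +4.
Undoing it on ikereq: shift back: i−4=e, k−4=g, e−4=a, r−4=n, e−4=a, q−4=m → eganam; then reverse → manage.

manage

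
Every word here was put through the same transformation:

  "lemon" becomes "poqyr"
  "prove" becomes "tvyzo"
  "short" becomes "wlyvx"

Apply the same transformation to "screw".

Vowels shift forward by 10 and consonants shift forward by 4.
For screw: s(cons)+4=w, c(cons)+4=g, r(cons)+4=v, e(vowel)+10=o, w(cons)+4=a.

wgvoa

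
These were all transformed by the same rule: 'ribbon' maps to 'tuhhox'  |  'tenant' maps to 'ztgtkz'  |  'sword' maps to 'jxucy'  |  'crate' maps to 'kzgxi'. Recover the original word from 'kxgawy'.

The output letters match the input read backwards, each shifted +6: ribbon reversed is nobbir. The word is reversed, then every letter is shifted forward by 6.
Decoding kxgawy: shift back: k−6=e, x−6=r, g−6=a, a−6=u, w−6=q, y−6=s → erauqs; then reverse → square.

square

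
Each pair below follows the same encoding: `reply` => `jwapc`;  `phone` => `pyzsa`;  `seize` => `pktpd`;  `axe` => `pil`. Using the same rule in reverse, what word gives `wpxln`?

The output letters match the input read backwards, each shifted +11: reply reversed is ylper. Two steps: reverse the string, then apply a Caesar shift of +11.
Decoding wpxln: shift back: w−11=l, p−11=e, x−11=m, l−11=a, n−11=c → lemac; then reverse → camel.

camel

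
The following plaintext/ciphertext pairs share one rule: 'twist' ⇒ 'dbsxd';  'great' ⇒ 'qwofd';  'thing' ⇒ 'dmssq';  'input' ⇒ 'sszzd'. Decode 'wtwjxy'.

Shifts by position in twist: pos 0: t→d (+10), pos 1: w→b (+5), pos 2: i→s (+10), pos 3: s→x (+5) — repeating every 2. The shifts repeat in a cycle of length 2: positions 0,1,… shift by +10, +5, then the pattern repeats.
Decoding wtwjxy: w−10=m, t−5=o, w−10=m, j−5=e, x−10=n, y−5=t.

moment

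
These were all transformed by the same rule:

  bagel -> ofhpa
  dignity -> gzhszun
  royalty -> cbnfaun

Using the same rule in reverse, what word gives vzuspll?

witness

b(1)→o(14) and a(0)→f(5) fit y≡9x+5 (mod 26); the inverse of 9 mod 26 is 3. Treating letters as 0–25, the rule is x ↦ 9x + 5 (mod 26).
Undoing it on vzuspll: v(21)→3·(21−5)≡22=w; z(25)→3·(25−5)≡8=i; u(20)→3·(20−5)≡19=t; s(18)→3·(18−5)≡13=n; p(15)→3·(15−5)≡4=e; l(11)→3·(11−5)≡18=s; l(11)→3·(11−5)≡18=s (all mod 26).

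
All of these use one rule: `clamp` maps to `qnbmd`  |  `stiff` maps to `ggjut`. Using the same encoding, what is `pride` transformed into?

The output letters match the input read backwards, each shifted +1: clamp reversed is pmalc. Read the word backwards and shift each letter +1.
Applying it to pride: reverse → edirp; then shift: e+1=f, d+1=e, i+1=j, r+1=s, p+1=q.

fejsq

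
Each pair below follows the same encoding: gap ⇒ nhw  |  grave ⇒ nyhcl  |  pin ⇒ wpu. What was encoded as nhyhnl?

garage

Compare letters: g→n is +7, a→h is +7, p→w is +7 — a constant shift. This is a Caesar cipher with shift 7.
Decoding nhyhnl: n−7=g, h−7=a, y−7=r, h−7=a, n−7=g, l−7=e.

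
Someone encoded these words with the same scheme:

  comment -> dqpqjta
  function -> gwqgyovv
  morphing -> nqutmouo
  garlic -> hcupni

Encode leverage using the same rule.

The shift increases by 1 at each position, starting from +1: 1, 2, 3, ….
On leverage: l+1=m, e+2=g, v+3=y, e+4=i, r+5=w, a+6=g, g+7=n, e+8=m.

mgyiwgnm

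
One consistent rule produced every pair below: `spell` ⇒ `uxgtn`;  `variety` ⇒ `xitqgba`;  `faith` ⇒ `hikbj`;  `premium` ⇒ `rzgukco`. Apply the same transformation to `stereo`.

ubgzgw

It's a Vigenère-style cipher with numeric key [2,8]: position i shifts by key[i mod 2].
On stereo: s+2=u, t+8=b, e+2=g, r+8=z, e+2=g, o+8=w.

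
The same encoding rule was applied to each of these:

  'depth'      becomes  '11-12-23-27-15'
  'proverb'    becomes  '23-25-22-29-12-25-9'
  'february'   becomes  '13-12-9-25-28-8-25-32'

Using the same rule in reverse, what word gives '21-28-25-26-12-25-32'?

Each letter is replaced by its alphabet position (a=1..z=26) + 7.
Reversing it on 21-28-25-26-12-25-32: 21→(21−7)÷1=14=n, 28→(28−7)÷1=21=u, 25→(25−7)÷1=18=r, 26→(26−7)÷1=19=s, 12→(12−7)÷1=5=e, 25→(25−7)÷1=18=r, 32→(32−7)÷1=25=y.

nursery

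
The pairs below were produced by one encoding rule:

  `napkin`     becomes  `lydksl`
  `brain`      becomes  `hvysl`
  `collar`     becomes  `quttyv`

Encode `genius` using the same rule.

This is an affine cipher: with a=0,…,z=25, each position x becomes (9x+24) mod 26.
For genius: g(6)→9·6+24≡0=a; e(4)→9·4+24≡8=i; n(13)→9·13+24≡11=l; i(8)→9·8+24≡18=s; u(20)→9·20+24≡22=w; s(18)→9·18+24≡4=e (all mod 26).

ailswe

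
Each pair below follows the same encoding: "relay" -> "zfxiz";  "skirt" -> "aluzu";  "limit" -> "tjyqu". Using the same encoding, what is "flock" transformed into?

The shifts repeat in a cycle of length 3: positions 0,1,… shift by +8, +1, +12, then the pattern repeats.
Applying it to flock: f+8=n, l+1=m, o+12=a, c+8=k, k+1=l.

nmakl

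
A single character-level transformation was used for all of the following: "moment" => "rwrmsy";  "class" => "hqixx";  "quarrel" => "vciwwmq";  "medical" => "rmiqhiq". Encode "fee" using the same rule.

kmm

The shift depends on letter class: consonant m→r is +5, but vowel o→w is +8. Vowels shift forward by 8 and consonants shift forward by 5.
On fee: f(cons)+5=k, e(vowel)+8=m, e(vowel)+8=m.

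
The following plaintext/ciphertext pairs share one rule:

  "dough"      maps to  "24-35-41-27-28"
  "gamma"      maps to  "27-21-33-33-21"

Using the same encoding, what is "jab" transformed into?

30-21-22

The number is (letter's place in the alphabet, a=1) + 20.
Applying it to jab: j=10→30, a=1→21, b=2→22.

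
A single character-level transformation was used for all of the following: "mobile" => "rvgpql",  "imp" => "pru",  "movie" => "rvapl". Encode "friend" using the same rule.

kwplsi

Two shifts are in play — +7 for a/e/i/o/u, +5 for every other letter.
For friend: f(cons)+5=k, r(cons)+5=w, i(vowel)+7=p, e(vowel)+7=l, n(cons)+5=s, d(cons)+5=i.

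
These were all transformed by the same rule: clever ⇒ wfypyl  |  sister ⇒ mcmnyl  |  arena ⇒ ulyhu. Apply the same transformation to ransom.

Compare letters: c→w is +20, l→f is +20, e→y is +20 — a constant shift. Each letter is shifted forward by 20 in the alphabet (a Caesar shift of +20).
For ransom: r+20=l, a+20=u, n+20=h, s+20=m, o+20=i, m+20=g.

luhmig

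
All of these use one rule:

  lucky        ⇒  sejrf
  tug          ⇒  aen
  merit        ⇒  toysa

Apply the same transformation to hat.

The shift depends on letter class: consonant l→s is +7, but vowel u→e is +10. Vowels shift forward by 10 and consonants shift forward by 7.
For hat: h(cons)+7=o, a(vowel)+10=k, t(cons)+7=a.

oka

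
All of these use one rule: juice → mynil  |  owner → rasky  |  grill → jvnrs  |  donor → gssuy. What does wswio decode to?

The shift increases by 1 at each position, starting from +3: 3, 4, 5, ….
Undoing it on wswio: w−3=t, s−4=o, w−5=r, i−6=c, o−7=h.

torch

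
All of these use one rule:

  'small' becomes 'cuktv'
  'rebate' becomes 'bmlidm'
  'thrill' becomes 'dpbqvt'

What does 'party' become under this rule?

Shifts by position in small: pos 0: s→c (+10), pos 1: m→u (+8), pos 2: a→k (+10), pos 3: l→t (+8) — repeating every 2. A repeating key of period 2 is used — shifts +10, +8 over and over.
On party: p+10=z, a+8=i, r+10=b, t+8=b, y+10=i.

zibbi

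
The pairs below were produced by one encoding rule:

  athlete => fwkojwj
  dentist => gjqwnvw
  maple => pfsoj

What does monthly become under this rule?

Two shifts are in play — +5 for a/e/i/o/u, +3 for every other letter.
Applying it to monthly: m(cons)+3=p, o(vowel)+5=t, n(cons)+3=q, t(cons)+3=w, h(cons)+3=k, l(cons)+3=o, y(cons)+3=b.

ptqwkob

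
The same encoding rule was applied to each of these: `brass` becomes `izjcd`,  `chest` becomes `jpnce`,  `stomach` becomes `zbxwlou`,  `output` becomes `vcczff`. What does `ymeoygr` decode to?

In brass: b→i is +7, r→z is +8, a→j is +9, s→c is +10 — the shift increases by 1 each position. The shift increases by 1 at each position, starting from +7: 7, 8, 9, ….
Undoing it on ymeoygr: y−7=r, m−8=e, e−9=v, o−10=e, y−11=n, g−12=u, r−13=e.

revenue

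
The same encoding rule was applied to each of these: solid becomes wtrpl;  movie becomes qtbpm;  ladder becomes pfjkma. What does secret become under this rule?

The shift increases by 1 at each position, starting from +4: 4, 5, 6, ….
For secret: s+4=w, e+5=j, c+6=i, r+7=y, e+8=m, t+9=c.

wjiymc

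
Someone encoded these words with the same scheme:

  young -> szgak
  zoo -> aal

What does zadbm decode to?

apron

The output letters match the input read backwards, each shifted +12: young reversed is gnuoy. Two steps: reverse the string, then apply a Caesar shift of +12.
Reversing it on zadbm: shift back: z−12=n, a−12=o, d−12=r, b−12=p, m−12=a → norpa; then reverse → apron.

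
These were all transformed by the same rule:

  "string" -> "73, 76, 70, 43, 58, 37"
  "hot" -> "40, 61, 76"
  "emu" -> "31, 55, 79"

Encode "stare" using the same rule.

73, 76, 19, 70, 31

Each letter becomes 3×(its alphabet position, a=1..z=26) + 16.
On stare: s=19→73, t=20→76, a=1→19, r=18→70, e=5→31.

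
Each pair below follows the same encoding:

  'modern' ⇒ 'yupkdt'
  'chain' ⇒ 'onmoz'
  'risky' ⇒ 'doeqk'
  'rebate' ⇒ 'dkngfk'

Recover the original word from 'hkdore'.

Shifts by position in modern: pos 0: m→y (+12), pos 1: o→u (+6), pos 2: d→p (+12), pos 3: e→k (+6) — repeating every 2. A repeating key of period 2 is used — shifts +12, +6 over and over.
Undoing it on hkdore: h−12=v, k−6=e, d−12=r, o−6=i, r−12=f, e−6=y.

verify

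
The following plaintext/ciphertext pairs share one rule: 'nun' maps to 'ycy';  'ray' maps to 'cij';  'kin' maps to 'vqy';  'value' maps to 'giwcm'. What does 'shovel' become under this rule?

dswgmw

The shift depends on letter class: consonant n→y is +11, but vowel u→c is +8. Vowels shift forward by 8 and consonants shift forward by 11.
On shovel: s(cons)+11=d, h(cons)+11=s, o(vowel)+8=w, v(cons)+11=g, e(vowel)+8=m, l(cons)+11=w.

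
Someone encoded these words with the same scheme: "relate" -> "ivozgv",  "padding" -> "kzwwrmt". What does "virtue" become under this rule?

erigfv

Each pair mirrors across the alphabet (r↔i, e↔v, l↔o): positions sum to 25. Each letter is replaced by its mirror in the alphabet: a↔z, b↔y, c↔x, and so on (the Atbash cipher).
For virtue: v↔e, i↔r, r↔i, t↔g, u↔f, e↔v.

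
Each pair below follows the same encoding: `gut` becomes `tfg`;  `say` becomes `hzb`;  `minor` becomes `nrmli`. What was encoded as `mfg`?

Letters are reflected about the middle of the alphabet (position → 25−position): Atbash.
Reversing it on mfg: m↔n, f↔u, g↔t.

nut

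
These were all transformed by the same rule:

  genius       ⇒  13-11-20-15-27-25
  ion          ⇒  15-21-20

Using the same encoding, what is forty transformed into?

12-21-24-26-31

Each letter is replaced by its alphabet position (a=1..z=26) + 6.
For forty: f=6→12, o=15→21, r=18→24, t=20→26, y=25→31.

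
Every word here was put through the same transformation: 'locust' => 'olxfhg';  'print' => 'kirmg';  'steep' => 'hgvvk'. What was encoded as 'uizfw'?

Each pair mirrors across the alphabet (l↔o, o↔l, c↔x): positions sum to 25. This is the alphabet-reversal cipher (Atbash): a becomes z, b becomes y, etc.
Undoing it on uizfw: u↔f, i↔r, z↔a, f↔u, w↔d.

fraud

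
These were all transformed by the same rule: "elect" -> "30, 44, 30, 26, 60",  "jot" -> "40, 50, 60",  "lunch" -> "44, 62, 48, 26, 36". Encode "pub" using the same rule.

52, 62, 24

e(#5)→30 and l(#12)→44: differences scale by 2, so n = 2·pos + 20. The formula is n = 2×(alphabet index, a=1) + 20.
On pub: p=16→52, u=21→62, b=2→24.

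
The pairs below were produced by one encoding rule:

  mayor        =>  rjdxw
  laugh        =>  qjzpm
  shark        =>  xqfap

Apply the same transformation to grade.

A repeating key of period 2 is used — shifts +5, +9 over and over.
On grade: g+5=l, r+9=a, a+5=f, d+9=m, e+5=j.

lafmj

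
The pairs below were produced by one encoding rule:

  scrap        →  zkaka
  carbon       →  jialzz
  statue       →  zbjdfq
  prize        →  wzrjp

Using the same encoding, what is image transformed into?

In scrap: s→z is +7, c→k is +8, r→a is +9, a→k is +10 — the shift increases by 1 each position. Letter i (0-indexed) is shifted by i+7, so successive shifts are 7, 8, 9, ….
On image: i+7=p, m+8=u, a+9=j, g+10=q, e+11=p.

pujqp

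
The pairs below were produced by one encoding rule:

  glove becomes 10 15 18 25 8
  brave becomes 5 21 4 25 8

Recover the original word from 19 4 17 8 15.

g is letter #7 and maps to 10: an offset of 3. Letters become their 1-based position plus 3 (so a→4, b→5, …).
Reversing it on 19 4 17 8 15: 19→(19−3)÷1=16=p, 4→(4−3)÷1=1=a, 17→(17−3)÷1=14=n, 8→(8−3)÷1=5=e, 15→(15−3)÷1=12=l.

panel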